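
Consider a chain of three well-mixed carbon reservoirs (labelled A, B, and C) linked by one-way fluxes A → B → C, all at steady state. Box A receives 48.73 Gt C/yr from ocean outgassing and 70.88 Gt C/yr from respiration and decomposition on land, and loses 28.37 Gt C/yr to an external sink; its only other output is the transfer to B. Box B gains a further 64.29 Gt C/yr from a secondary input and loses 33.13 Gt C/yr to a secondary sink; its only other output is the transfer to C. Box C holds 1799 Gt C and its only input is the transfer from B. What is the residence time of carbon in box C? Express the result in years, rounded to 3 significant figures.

Box A: F(A→B) = (48.73 + 70.88) − 28.37 = 91.240 Gt C/yr.
Box B: F(B→C) = (91.240 + 64.29) − 33.13 = 122.40 Gt C/yr.
Box C throughput = its input = 122.40 Gt C/yr; τ = 1799 / 122.40 = 14.70 yr.

14.7 yr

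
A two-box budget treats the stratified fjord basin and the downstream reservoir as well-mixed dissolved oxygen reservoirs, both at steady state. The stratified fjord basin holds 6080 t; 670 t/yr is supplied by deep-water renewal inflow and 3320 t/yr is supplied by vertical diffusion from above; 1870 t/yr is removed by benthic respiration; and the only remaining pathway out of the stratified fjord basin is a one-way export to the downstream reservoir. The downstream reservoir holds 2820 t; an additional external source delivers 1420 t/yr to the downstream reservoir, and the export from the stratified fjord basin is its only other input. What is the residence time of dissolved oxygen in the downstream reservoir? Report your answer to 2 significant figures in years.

0.80 yr

Balance the stratified fjord basin: ΣF_in = 670 + 3320 = 3990.0 t/yr.
Export to the downstream reservoir = ΣF_in − (1870) = 2120.0 t/yr.
Total input to the downstream reservoir = 2120.0 + 1420 = 3540.0 t/yr; at steady state this equals its total output.
τ = M / F = 2820 / 3540.0 = 0.7966 yr.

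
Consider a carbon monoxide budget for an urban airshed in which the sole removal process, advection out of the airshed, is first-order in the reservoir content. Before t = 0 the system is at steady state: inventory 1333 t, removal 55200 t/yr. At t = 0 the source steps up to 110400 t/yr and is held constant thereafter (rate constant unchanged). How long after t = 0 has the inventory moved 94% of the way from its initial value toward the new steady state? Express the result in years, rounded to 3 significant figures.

τ = M₀/F₀ = 1333/55200 = 0.02415 yr.
The remaining gap fraction is e^(−t/τ); 94% covered ⇒ e^(−t/τ) = 0.0600.
t = −τ ln(0.0600) = 0.02415 × 2.813 = 0.06794 yr.

0.0679 yr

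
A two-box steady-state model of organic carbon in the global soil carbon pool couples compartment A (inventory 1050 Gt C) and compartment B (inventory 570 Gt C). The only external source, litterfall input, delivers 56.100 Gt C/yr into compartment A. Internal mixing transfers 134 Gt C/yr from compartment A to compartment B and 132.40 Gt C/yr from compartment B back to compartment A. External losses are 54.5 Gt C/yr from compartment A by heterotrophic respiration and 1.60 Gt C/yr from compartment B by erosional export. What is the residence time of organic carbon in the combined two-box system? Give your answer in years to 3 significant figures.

Treat the two boxes together as one reservoir: the mixing fluxes between them are internal recycling, so τ = ΣM / Σ(external losses).
M_total = 1050 + 570 = 1620.0 Gt C.
ΣF_external_out = 54.5 + 1.60 = 56.100 Gt C/yr.
τ = M_total / ΣF_ext = 1620.0 / 56.100 = 28.88 yr.

28.9 yr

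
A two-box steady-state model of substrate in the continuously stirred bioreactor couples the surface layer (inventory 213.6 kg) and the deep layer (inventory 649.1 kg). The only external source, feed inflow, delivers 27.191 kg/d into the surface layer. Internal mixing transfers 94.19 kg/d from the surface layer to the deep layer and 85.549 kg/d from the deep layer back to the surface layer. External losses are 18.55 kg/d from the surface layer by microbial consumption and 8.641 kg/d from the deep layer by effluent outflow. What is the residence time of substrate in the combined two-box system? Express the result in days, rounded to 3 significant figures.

Treat the two boxes together as one reservoir: the mixing fluxes between them are internal recycling, so τ = ΣM / Σ(external losses).
M_total = 213.6 + 649.1 = 862.70 kg.
ΣF_external_out = 18.55 + 8.641 = 27.191 kg/d.
τ = M_total / ΣF_ext = 862.70 / 27.191 = 31.73 d.

31.7 d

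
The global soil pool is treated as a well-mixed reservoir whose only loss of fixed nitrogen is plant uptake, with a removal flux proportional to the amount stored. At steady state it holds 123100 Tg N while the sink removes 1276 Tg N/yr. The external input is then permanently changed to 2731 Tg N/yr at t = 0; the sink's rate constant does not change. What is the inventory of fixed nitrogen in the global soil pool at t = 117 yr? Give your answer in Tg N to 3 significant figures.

222000 Tg N

τ = M₀/F₀ = 123100/1276 = 96.47 yr; rate constant k = 1/τ.
New steady state M_∞ = F₁/k = F₁·τ = 2731 × 96.47 = 263470 Tg N.
M(t) = M_∞ + (M₀ − M_∞)·e^(−t/τ); t/τ = 117/96.47 = 1.213, so e^(−t/τ) = 0.2974.
M(t) = 263470 − 140400 × 0.2974 = 221730 Tg N.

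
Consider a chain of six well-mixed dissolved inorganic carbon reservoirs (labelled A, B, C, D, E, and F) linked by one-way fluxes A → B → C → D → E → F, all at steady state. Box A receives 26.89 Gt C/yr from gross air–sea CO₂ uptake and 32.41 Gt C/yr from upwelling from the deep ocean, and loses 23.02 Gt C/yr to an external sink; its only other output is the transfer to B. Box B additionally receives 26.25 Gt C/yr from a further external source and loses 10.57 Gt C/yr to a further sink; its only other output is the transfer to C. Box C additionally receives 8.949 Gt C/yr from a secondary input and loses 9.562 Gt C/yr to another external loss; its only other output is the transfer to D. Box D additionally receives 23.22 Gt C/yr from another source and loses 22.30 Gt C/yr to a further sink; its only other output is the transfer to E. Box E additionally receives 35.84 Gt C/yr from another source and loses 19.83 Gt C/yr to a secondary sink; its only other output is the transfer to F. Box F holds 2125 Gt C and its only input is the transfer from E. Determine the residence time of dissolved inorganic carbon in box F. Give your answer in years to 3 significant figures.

31.1 yr

Box A: F(A→B) = (26.89 + 32.41) − 23.02 = 36.280 Gt C/yr.
Box B: F(B→C) = (36.280 + 26.25) − 10.57 = 51.960 Gt C/yr.
Box C: F(C→D) = (51.960 + 8.949) − 9.562 = 51.347 Gt C/yr.
Box D: F(D→E) = (51.347 + 23.22) − 22.30 = 52.267 Gt C/yr.
Box E: F(E→F) = (52.267 + 35.84) − 19.83 = 68.277 Gt C/yr.
Box F throughput = its input = 68.277 Gt C/yr; τ = 2125 / 68.277 = 31.12 yr.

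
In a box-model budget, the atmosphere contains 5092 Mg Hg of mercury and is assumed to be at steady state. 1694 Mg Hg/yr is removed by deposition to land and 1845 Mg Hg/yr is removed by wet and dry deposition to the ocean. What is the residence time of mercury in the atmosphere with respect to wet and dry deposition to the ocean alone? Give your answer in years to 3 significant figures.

2.76 yr

Residence time with respect to a single sink: τ = M / F_sink.
τ = 5092 / 1845 = 2.760 yr.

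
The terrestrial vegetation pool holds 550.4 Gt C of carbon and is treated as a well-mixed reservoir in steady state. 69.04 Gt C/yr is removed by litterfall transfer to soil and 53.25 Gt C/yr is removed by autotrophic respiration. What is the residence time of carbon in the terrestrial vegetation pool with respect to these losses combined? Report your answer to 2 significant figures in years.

Total removal = 69.04 + 53.25 = 122.29 Gt C/yr.
τ = M / ΣF_out = 550.4 / 122.29 = 4.501 yr.

4.5 yr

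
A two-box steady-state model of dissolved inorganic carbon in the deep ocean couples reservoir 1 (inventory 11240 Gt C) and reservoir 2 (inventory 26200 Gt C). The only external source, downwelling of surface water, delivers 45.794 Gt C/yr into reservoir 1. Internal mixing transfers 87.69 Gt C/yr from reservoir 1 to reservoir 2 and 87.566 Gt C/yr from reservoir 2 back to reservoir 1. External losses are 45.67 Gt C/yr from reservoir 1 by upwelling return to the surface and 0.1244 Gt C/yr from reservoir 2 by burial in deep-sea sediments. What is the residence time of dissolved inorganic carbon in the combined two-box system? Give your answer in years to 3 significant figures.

818 yr

For the system as a whole, the A↔B exchange is internal and contributes nothing to the throughput; only the external sinks remove mass.
M_total = 11240 + 26200 = 37440 Gt C.
ΣF_external_out = 45.67 + 0.1244 = 45.794 Gt C/yr.
τ = M_total / ΣF_ext = 37440 / 45.794 = 817.6 yr.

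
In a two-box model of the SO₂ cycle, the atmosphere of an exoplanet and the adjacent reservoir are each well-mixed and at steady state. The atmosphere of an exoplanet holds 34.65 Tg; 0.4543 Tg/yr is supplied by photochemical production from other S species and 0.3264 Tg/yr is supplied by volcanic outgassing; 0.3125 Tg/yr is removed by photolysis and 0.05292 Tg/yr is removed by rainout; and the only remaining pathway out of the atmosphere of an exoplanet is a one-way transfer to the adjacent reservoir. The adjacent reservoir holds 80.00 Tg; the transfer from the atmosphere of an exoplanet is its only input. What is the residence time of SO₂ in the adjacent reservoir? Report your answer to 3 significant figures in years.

Balance the atmosphere of an exoplanet: ΣF_in = 0.4543 + 0.3264 = 0.78070 Tg/yr.
Transfer to the adjacent reservoir = ΣF_in − (0.3125 + 0.05292) = 0.41528 Tg/yr.
At steady state the output of the adjacent reservoir equals its input, 0.41528 Tg/yr.
τ = M / F = 80.00 / 0.41528 = 192.6 yr.

193 yr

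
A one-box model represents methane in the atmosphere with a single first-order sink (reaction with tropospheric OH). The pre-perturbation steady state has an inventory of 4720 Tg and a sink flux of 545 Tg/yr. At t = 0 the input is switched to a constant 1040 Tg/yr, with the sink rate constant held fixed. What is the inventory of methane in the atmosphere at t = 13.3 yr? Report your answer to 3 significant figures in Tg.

8080 Tg

Residence time τ = M₀/F₀ = 8.661 yr. The eventual steady state is M_∞ = M₀·(F₁/F₀) = 4720 × 1040/545 = 9007.0 Tg.
The anomaly ΔM(t) = M(t) − M_∞ decays as ΔM₀·e^(−t/τ) with ΔM₀ = 4720 − 9007.0 = −4287 Tg.
At t = 13.3 yr, e^(−t/τ) = e^(−1.536) = 0.2153, so ΔM = −923.0 Tg and M = 9007.0 − 923.0 = 8084.0 Tg.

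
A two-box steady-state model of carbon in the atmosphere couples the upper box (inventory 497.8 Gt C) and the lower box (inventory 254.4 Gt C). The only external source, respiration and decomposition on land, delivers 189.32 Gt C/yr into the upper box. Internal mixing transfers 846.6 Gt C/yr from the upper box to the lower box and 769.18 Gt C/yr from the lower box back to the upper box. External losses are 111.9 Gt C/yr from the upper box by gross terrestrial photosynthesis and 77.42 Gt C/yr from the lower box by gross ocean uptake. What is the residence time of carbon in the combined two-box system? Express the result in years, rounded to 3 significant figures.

3.97 yr

Treat the two boxes together as one reservoir: the mixing fluxes between them are internal recycling, so τ = ΣM / Σ(external losses).
M_total = 497.8 + 254.4 = 752.20 Gt C.
ΣF_external_out = 111.9 + 77.42 = 189.32 Gt C/yr.
τ = M_total / ΣF_ext = 752.20 / 189.32 = 3.973 yr.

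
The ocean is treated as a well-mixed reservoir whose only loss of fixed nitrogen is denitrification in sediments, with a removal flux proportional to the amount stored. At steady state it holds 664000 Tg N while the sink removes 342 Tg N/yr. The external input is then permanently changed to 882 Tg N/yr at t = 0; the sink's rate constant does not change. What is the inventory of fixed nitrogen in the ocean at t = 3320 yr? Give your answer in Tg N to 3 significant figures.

τ = M₀/F₀ = 664000/342 = 1942 yr; rate constant k = 1/τ.
New steady state M_∞ = F₁/k = F₁·τ = 882 × 1942 = 1.7124×10^6 Tg N.
M(t) = M_∞ + (M₀ − M_∞)·e^(−t/τ); t/τ = 3320/1942 = 1.710, so e^(−t/τ) = 0.1809.
M(t) = 1.7124×10^6 − 1.048×10^6 × 0.1809 = 1.5228×10^6 Tg N.

1.52×10^6 Tg N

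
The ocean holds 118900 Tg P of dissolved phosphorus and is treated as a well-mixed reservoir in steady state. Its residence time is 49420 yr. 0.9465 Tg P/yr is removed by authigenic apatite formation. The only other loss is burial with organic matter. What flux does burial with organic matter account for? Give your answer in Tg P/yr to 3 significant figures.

Total removal F = M/τ = 118900 / 49420 = 2.406 Tg P/yr.
Burial with organic matter = F − (0.9465) = 2.406 − 0.9465 = 1.459 Tg P/yr.

1.46 Tg P/yr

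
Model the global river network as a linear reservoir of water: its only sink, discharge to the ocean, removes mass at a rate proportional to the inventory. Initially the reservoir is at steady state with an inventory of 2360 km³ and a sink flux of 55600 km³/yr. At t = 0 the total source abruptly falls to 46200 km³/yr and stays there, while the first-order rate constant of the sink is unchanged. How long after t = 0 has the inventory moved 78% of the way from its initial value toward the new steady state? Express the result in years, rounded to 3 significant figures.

0.0643 yr

τ = M₀/F₀ = 2360/55600 = 0.04245 yr.
The remaining gap fraction is e^(−t/τ); 78% covered ⇒ e^(−t/τ) = 0.220.
t = −τ ln(0.220) = 0.04245 × 1.514 = 0.06427 yr.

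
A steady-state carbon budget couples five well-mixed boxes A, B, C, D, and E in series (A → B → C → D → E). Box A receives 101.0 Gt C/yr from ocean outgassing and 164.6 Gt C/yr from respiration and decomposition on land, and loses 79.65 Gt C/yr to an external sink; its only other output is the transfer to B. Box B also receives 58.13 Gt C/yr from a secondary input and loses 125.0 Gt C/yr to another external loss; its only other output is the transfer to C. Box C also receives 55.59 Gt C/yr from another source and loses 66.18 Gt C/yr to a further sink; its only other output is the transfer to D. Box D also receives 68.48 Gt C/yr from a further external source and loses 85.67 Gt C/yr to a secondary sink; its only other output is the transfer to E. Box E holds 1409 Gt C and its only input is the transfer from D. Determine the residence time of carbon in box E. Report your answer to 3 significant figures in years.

15.4 yr

Box A: F(A→B) = (101.0 + 164.6) − 79.65 = 185.95 Gt C/yr.
Box B: F(B→C) = (185.95 + 58.13) − 125.0 = 119.08 Gt C/yr.
Box C: F(C→D) = (119.08 + 55.59) − 66.18 = 108.49 Gt C/yr.
Box D: F(D→E) = (108.49 + 68.48) − 85.67 = 91.300 Gt C/yr.
Box E throughput = its input = 91.300 Gt C/yr; τ = 1409 / 91.300 = 15.43 yr.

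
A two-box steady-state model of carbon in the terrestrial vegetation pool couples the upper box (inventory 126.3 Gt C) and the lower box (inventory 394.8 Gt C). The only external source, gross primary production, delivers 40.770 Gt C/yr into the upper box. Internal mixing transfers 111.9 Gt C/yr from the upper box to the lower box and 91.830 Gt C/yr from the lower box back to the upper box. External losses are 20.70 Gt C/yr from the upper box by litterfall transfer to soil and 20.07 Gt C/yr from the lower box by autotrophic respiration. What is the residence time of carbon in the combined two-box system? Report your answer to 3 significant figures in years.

12.8 yr

Treat the two boxes together as one reservoir: the mixing fluxes between them are internal recycling, so τ = ΣM / Σ(external losses).
M_total = 126.3 + 394.8 = 521.10 Gt C.
ΣF_external_out = 20.70 + 20.07 = 40.770 Gt C/yr.
τ = M_total / ΣF_ext = 521.10 / 40.770 = 12.78 yr.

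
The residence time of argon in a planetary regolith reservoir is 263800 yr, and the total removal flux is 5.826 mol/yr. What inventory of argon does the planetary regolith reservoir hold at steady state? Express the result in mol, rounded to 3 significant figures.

τ = M/F ⇒ M = τ × F = 263800 × 5.826 = 1.537×10^6 mol.

1.54×10^6 mol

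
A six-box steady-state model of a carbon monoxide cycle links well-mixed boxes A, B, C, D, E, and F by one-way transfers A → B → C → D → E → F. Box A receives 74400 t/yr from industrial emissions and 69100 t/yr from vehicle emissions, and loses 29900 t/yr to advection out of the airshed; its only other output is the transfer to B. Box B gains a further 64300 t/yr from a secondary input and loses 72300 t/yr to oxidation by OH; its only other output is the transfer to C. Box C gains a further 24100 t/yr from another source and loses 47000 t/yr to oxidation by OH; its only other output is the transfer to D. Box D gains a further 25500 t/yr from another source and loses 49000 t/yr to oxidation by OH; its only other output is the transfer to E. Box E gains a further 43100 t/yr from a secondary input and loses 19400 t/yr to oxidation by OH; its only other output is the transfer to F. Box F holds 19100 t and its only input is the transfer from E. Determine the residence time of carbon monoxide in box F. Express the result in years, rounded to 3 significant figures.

Box A: F(A→B) = (74400 + 69100) − 29900 = 113600 t/yr.
Box B: F(B→C) = (113600 + 64300) − 72300 = 105600 t/yr.
Box C: F(C→D) = (105600 + 24100) − 47000 = 82700 t/yr.
Box D: F(D→E) = (82700 + 25500) − 49000 = 59200 t/yr.
Box E: F(E→F) = (59200 + 43100) − 19400 = 82900 t/yr.
Box F throughput = its input = 82900 t/yr; τ = 19100 / 82900 = 0.2304 yr.

0.230 yr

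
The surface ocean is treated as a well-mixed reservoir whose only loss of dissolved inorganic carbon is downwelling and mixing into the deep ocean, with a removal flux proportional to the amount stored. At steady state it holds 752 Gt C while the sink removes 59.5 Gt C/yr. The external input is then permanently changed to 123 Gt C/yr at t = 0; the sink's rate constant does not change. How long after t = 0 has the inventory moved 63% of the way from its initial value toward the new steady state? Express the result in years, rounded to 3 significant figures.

12.6 yr

τ = M₀/F₀ = 752/59.5 = 12.64 yr.
The remaining gap fraction is e^(−t/τ); 63% covered ⇒ e^(−t/τ) = 0.370.
t = −τ ln(0.370) = 12.64 × 0.9943 = 12.57 yr.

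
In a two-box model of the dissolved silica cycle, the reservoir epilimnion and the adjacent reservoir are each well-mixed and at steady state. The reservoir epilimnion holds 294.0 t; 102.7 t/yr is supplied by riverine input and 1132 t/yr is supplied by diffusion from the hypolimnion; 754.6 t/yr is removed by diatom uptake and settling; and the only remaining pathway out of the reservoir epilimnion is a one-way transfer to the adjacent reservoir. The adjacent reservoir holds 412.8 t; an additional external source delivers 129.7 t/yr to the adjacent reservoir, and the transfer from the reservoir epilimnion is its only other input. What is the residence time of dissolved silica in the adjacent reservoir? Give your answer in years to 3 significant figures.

0.677 yr

Balance the reservoir epilimnion: ΣF_in = 102.7 + 1132 = 1234.7 t/yr.
Transfer to the adjacent reservoir = ΣF_in − (754.6) = 480.10 t/yr.
Total input to the adjacent reservoir = 480.10 + 129.7 = 609.80 t/yr; at steady state this equals its total output.
τ = M / F = 412.8 / 609.80 = 0.6769 yr.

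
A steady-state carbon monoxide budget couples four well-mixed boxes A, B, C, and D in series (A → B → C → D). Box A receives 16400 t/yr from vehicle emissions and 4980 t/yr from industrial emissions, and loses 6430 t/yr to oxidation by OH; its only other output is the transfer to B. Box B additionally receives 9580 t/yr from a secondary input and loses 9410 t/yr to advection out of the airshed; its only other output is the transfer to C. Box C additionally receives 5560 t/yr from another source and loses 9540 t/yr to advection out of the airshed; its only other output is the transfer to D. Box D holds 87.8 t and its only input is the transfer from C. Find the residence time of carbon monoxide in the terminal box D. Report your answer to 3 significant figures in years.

Box A: F(A→B) = (16400 + 4980) − 6430 = 14950 t/yr.
Box B: F(B→C) = (14950 + 9580) − 9410 = 15120 t/yr.
Box C: F(C→D) = (15120 + 5560) − 9540 = 11140 t/yr.
Box D throughput = its input = 11140 t/yr; τ = 87.8 / 11140 = 0.007882 yr.

0.00788 yr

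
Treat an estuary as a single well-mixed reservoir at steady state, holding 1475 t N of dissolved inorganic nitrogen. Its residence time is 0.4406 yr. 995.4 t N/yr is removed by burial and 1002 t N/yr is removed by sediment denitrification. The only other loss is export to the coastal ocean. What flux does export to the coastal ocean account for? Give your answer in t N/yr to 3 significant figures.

1350 t N/yr

Total removal F = M/τ = 1475 / 0.4406 = 3348 t N/yr.
Export to the coastal ocean = F − (995.4 + 1002) = 3348 − 1997 = 1350 t N/yr.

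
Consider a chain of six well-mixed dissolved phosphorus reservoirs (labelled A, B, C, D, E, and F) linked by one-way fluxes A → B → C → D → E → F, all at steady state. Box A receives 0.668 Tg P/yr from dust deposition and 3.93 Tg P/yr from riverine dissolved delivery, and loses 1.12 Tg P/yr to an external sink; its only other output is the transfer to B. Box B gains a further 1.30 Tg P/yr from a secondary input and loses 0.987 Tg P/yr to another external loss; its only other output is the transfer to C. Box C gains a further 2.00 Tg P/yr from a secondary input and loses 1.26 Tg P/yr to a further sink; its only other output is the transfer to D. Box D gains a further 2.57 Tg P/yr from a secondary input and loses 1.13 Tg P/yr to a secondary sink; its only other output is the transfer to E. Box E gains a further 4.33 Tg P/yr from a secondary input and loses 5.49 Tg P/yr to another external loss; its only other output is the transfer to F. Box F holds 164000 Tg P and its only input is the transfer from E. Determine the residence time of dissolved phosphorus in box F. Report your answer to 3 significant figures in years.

34100 yr

Box A: F(A→B) = (0.668 + 3.93) − 1.12 = 3.4780 Tg P/yr.
Box B: F(B→C) = (3.4780 + 1.30) − 0.987 = 3.7910 Tg P/yr.
Box C: F(C→D) = (3.7910 + 2.00) − 1.26 = 4.5310 Tg P/yr.
Box D: F(D→E) = (4.5310 + 2.57) − 1.13 = 5.9710 Tg P/yr.
Box E: F(E→F) = (5.9710 + 4.33) − 5.49 = 4.8110 Tg P/yr.
Box F throughput = its input = 4.8110 Tg P/yr; τ = 164000 / 4.8110 = 34090 yr.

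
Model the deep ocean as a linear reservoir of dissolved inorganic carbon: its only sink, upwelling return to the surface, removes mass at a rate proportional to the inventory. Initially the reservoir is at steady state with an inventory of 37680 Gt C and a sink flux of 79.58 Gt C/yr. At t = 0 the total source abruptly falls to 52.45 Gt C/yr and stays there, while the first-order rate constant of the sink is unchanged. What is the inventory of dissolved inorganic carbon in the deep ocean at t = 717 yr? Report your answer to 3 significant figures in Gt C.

27700 Gt C

Residence time τ = M₀/F₀ = 473.5 yr. The eventual steady state is M_∞ = M₀·(F₁/F₀) = 37680 × 52.45/79.58 = 24834 Gt C.
The anomaly ΔM(t) = M(t) − M_∞ decays as ΔM₀·e^(−t/τ) with ΔM₀ = 37680 − 24834 = 12850 Gt C.
At t = 717 yr, e^(−t/τ) = e^(−1.514) = 0.2200, so ΔM = 2826 Gt C and M = 24834 + 2826 = 27660 Gt C.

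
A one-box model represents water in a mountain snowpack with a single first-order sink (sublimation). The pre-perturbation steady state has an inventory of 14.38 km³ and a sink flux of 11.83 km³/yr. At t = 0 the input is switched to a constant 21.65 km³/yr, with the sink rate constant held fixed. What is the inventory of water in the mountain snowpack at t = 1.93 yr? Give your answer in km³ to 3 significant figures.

23.9 km³

τ = M₀/F₀ = 14.38/11.83 = 1.216 yr; rate constant k = 1/τ.
New steady state M_∞ = F₁/k = F₁·τ = 21.65 × 1.216 = 26.317 km³.
M(t) = M_∞ + (M₀ − M_∞)·e^(−t/τ); t/τ = 1.93/1.216 = 1.588, so e^(−t/τ) = 0.2044.
M(t) = 26.317 − 11.94 × 0.2044 = 23.877 km³.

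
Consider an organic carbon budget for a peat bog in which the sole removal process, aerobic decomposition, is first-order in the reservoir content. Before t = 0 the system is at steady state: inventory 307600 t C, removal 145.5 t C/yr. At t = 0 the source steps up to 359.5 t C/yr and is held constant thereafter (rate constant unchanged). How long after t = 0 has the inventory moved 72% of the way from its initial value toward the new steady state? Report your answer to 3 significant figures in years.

2690 yr

τ = M₀/F₀ = 307600/145.5 = 2114 yr.
The remaining gap fraction is e^(−t/τ); 72% covered ⇒ e^(−t/τ) = 0.280.
t = −τ ln(0.280) = 2114 × 1.273 = 2691 yr.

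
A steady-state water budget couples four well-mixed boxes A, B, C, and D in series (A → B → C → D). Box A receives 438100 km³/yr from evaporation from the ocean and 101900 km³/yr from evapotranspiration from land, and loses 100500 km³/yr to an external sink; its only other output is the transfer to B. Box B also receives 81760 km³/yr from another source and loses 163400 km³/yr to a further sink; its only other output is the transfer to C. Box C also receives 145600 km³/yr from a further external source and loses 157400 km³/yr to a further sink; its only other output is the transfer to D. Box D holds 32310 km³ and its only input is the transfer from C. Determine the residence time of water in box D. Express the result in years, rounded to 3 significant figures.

0.0934 yr

Box A: F(A→B) = (438100 + 101900) − 100500 = 439500 km³/yr.
Box B: F(B→C) = (439500 + 81760) − 163400 = 357860 km³/yr.
Box C: F(C→D) = (357860 + 145600) − 157400 = 346060 km³/yr.
Box D throughput = its input = 346060 km³/yr; τ = 32310 / 346060 = 0.09337 yr.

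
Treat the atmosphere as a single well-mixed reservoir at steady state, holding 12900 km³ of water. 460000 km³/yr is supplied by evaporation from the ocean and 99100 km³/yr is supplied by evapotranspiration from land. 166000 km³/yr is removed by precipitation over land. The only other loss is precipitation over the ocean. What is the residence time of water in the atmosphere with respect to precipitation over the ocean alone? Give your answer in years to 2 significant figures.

0.033 yr

At steady state ΣF_in = ΣF_out.
ΣF_in = 460000 + 99100 = 559100 km³/yr.
Precipitation over the ocean flux = ΣF_in − (166000) = 559100 − 166000 = 393100 km³/yr.
τ = M / F = 12900 / 393100 = 0.03282 yr.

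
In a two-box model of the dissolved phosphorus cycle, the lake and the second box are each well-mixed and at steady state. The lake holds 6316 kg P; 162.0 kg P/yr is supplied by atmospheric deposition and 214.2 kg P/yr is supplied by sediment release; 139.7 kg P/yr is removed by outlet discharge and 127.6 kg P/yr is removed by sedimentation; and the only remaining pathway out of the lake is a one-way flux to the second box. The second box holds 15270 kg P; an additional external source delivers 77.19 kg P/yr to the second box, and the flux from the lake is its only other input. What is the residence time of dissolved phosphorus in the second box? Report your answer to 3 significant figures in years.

82.1 yr

Balance the lake: ΣF_in = 162.0 + 214.2 = 376.20 kg P/yr.
Flux to the second box = ΣF_in − (139.7 + 127.6) = 108.90 kg P/yr.
Total input to the second box = 108.90 + 77.19 = 186.09 kg P/yr; at steady state this equals its total output.
τ = M / F = 15270 / 186.09 = 82.06 yr.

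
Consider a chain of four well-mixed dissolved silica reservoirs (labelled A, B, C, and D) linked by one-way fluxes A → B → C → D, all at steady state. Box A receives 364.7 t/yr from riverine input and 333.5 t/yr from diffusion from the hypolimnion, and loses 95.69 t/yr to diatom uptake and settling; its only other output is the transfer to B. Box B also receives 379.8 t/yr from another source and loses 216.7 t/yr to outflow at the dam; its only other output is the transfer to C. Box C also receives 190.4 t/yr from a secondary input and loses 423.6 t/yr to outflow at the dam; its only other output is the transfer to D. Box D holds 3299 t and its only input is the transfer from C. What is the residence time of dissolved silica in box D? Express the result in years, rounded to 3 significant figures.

Box A: F(A→B) = (364.7 + 333.5) − 95.69 = 602.51 t/yr.
Box B: F(B→C) = (602.51 + 379.8) − 216.7 = 765.61 t/yr.
Box C: F(C→D) = (765.61 + 190.4) − 423.6 = 532.41 t/yr.
Box D throughput = its input = 532.41 t/yr; τ = 3299 / 532.41 = 6.196 yr.

6.20 yr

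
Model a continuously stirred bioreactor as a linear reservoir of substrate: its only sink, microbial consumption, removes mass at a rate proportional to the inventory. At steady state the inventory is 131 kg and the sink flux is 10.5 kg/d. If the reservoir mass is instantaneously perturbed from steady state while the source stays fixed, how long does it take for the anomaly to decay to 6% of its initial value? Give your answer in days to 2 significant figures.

For a linear reservoir the anomaly decays as exp(−t/τ) with τ = M/F = 131/10.5 = 12.48 d.
exp(−t/τ) = 0.06 ⇒ t = −τ ln(0.06) = 12.48 × 2.813 = 35.10 d.

35 d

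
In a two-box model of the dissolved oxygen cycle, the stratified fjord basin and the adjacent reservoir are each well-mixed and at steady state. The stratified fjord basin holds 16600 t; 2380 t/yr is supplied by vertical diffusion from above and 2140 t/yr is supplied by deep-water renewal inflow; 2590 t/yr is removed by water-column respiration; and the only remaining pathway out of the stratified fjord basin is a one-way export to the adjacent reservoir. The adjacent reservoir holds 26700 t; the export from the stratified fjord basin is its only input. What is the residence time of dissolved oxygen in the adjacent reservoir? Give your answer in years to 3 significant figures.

13.8 yr

Balance the stratified fjord basin: ΣF_in = 2380 + 2140 = 4520.0 t/yr.
Export to the adjacent reservoir = ΣF_in − (2590) = 1930.0 t/yr.
At steady state the output of the adjacent reservoir equals its input, 1930.0 t/yr.
τ = M / F = 26700 / 1930.0 = 13.83 yr.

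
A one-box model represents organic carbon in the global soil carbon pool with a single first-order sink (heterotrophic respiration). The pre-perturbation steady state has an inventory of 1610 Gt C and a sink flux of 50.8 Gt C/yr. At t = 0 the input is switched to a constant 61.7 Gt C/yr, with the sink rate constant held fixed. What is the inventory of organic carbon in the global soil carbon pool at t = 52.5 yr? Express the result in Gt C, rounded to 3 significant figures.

τ = M₀/F₀ = 1610/50.8 = 31.69 yr; rate constant k = 1/τ.
New steady state M_∞ = F₁/k = F₁·τ = 61.7 × 31.69 = 1955.5 Gt C.
M(t) = M_∞ + (M₀ − M_∞)·e^(−t/τ); t/τ = 52.5/31.69 = 1.657, so e^(−t/τ) = 0.1908.
M(t) = 1955.5 − 345.5 × 0.1908 = 1889.5 Gt C.

1890 Gt C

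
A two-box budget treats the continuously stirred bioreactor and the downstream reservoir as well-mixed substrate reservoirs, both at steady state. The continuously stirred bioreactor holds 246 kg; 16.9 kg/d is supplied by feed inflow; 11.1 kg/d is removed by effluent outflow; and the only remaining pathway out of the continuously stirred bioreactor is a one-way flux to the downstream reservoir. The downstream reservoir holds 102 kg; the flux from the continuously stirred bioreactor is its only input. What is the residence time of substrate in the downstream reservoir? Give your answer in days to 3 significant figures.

Balance the continuously stirred bioreactor: ΣF_in = 16.900 kg/d.
Flux to the downstream reservoir = ΣF_in − (11.1) = 5.8000 kg/d.
At steady state the output of the downstream reservoir equals its input, 5.8000 kg/d.
τ = M / F = 102 / 5.8000 = 17.59 d.

17.6 d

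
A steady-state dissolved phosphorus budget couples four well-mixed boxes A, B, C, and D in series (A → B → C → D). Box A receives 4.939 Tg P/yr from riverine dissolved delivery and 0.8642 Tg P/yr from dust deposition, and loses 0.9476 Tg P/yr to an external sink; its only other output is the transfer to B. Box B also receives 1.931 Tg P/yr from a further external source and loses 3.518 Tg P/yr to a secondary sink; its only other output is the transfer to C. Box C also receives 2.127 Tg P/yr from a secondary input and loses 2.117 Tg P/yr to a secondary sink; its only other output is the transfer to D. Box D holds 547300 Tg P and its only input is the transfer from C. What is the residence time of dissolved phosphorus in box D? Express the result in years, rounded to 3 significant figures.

Box A: F(A→B) = (4.939 + 0.8642) − 0.9476 = 4.8556 Tg P/yr.
Box B: F(B→C) = (4.8556 + 1.931) − 3.518 = 3.2686 Tg P/yr.
Box C: F(C→D) = (3.2686 + 2.127) − 2.117 = 3.2786 Tg P/yr.
Box D throughput = its input = 3.2786 Tg P/yr; τ = 547300 / 3.2786 = 166900 yr.

167000 yr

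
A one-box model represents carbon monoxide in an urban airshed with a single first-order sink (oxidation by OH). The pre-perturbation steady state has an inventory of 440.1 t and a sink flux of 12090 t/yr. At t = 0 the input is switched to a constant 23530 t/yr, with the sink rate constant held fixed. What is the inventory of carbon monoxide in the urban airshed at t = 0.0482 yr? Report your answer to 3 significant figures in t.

τ = M₀/F₀ = 440.1/12090 = 0.03640 yr; rate constant k = 1/τ.
New steady state M_∞ = F₁/k = F₁·τ = 23530 × 0.03640 = 856.54 t.
M(t) = M_∞ + (M₀ − M_∞)·e^(−t/τ); t/τ = 0.0482/0.03640 = 1.324, so e^(−t/τ) = 0.2660.
M(t) = 856.54 − 416.4 × 0.2660 = 745.75 t.

746 t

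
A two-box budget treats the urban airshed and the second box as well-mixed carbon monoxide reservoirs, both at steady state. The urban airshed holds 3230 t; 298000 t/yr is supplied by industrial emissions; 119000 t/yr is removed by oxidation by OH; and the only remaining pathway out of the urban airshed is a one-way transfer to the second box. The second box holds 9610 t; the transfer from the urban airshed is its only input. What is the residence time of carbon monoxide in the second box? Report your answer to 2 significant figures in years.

Balance the urban airshed: ΣF_in = 298000 t/yr.
Transfer to the second box = ΣF_in − (119000) = 179000 t/yr.
At steady state the output of the second box equals its input, 179000 t/yr.
τ = M / F = 9610 / 179000 = 0.05369 yr.

0.054 yr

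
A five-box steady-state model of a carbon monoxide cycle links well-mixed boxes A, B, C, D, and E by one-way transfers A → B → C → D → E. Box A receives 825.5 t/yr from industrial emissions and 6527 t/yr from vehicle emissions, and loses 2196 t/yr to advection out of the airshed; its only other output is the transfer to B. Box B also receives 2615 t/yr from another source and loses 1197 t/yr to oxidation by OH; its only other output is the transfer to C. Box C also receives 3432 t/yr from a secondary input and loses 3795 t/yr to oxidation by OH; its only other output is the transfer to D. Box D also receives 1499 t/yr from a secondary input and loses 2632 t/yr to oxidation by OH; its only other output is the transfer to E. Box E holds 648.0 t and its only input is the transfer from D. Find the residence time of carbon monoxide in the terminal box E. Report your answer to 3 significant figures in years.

0.128 yr

Box A: F(A→B) = (825.5 + 6527) − 2196 = 5156.5 t/yr.
Box B: F(B→C) = (5156.5 + 2615) − 1197 = 6574.5 t/yr.
Box C: F(C→D) = (6574.5 + 3432) − 3795 = 6211.5 t/yr.
Box D: F(D→E) = (6211.5 + 1499) − 2632 = 5078.5 t/yr.
Box E throughput = its input = 5078.5 t/yr; τ = 648.0 / 5078.5 = 0.1276 yr.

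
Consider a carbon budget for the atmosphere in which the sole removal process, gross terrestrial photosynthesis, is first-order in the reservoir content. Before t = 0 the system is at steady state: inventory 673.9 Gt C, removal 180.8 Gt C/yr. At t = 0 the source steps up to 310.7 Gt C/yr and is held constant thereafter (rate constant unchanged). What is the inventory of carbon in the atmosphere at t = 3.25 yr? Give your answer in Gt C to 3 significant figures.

956 Gt C

The sink rate constant is k = F₀/M₀ = 180.8/673.9 = 0.2683 yr⁻¹.
Solving dM/dt = F₁ − kM with M(0) = M₀ gives M(t) = F₁/k + (M₀ − F₁/k)·e^(−kt).
F₁/k = 310.7/0.2683 = 1158.1 Gt C; kt = 0.2683 × 3.25 = 0.8719, e^(−kt) = 0.4181.
M(3.25) = 1158.1 + (673.9 − 1158.1) × 0.4181 = 1158.1 − 202.5 = 955.62 Gt C.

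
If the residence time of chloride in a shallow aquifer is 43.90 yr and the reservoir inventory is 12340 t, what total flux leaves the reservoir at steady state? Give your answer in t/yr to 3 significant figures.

281 t/yr

F = M / τ = 12340 / 43.90 = 281.1 t/yr.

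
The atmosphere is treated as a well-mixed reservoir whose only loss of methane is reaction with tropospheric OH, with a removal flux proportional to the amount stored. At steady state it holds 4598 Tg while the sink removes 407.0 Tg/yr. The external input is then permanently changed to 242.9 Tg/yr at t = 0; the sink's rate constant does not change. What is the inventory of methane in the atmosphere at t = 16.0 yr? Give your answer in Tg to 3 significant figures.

3190 Tg

τ = M₀/F₀ = 4598/407.0 = 11.30 yr; rate constant k = 1/τ.
New steady state M_∞ = F₁/k = F₁·τ = 242.9 × 11.30 = 2744.1 Tg.
M(t) = M_∞ + (M₀ − M_∞)·e^(−t/τ); t/τ = 16.0/11.30 = 1.416, so e^(−t/τ) = 0.2426.
M(t) = 2744.1 + 1854 × 0.2426 = 3193.9 Tg.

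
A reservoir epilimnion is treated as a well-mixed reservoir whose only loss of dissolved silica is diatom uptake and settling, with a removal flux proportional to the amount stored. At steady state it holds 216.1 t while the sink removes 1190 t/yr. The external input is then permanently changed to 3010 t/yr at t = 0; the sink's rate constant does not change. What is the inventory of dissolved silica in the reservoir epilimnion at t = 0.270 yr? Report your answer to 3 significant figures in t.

Residence time τ = M₀/F₀ = 0.1816 yr. The eventual steady state is M_∞ = M₀·(F₁/F₀) = 216.1 × 3010/1190 = 546.61 t.
The anomaly ΔM(t) = M(t) − M_∞ decays as ΔM₀·e^(−t/τ) with ΔM₀ = 216.1 − 546.61 = −330.5 t.
At t = 0.270 yr, e^(−t/τ) = e^(−1.487) = 0.2261, so ΔM = −74.72 t and M = 546.61 − 74.72 = 471.88 t.

472 t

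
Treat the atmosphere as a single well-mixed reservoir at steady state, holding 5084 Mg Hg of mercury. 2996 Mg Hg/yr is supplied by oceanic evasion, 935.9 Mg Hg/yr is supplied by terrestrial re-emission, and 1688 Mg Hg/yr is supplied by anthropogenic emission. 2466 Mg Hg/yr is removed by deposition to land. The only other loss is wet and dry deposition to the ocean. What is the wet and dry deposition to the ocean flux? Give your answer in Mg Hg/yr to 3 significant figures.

At steady state ΣF_in = ΣF_out.
ΣF_in = 2996 + 935.9 + 1688 = 5619.9 Mg Hg/yr.
Wet and dry deposition to the ocean flux = ΣF_in − (2466) = 5619.9 − 2466 = 3154 Mg Hg/yr.

3150 Mg Hg/yr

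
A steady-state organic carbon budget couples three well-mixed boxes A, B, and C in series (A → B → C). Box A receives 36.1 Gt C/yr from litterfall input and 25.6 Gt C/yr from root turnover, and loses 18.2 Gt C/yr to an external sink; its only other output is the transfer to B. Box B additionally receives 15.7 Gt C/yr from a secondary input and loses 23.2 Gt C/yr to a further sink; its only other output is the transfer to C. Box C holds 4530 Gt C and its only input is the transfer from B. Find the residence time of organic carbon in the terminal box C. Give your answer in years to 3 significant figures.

126 yr

Box A: F(A→B) = (36.1 + 25.6) − 18.2 = 43.500 Gt C/yr.
Box B: F(B→C) = (43.500 + 15.7) − 23.2 = 36.000 Gt C/yr.
Box C throughput = its input = 36.000 Gt C/yr; τ = 4530 / 36.000 = 125.8 yr.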